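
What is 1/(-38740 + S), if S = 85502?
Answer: 1/46762 ≈ 2.1385e-5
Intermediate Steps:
1/(-38740 + S) = 1/(-38740 + 85502) = 1/46762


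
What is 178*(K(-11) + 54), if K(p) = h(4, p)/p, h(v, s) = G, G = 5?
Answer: 104842/11 ≈ 9531.1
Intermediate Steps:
h(v, s) = 5
K(p) = 5/p
178*(K(-11) + 54) = 178*(5/(-11) + 54) = 178*(5*(-1/11) + 54) = 178*(-5/11 + 54) = 178*(589/11) = 104842/11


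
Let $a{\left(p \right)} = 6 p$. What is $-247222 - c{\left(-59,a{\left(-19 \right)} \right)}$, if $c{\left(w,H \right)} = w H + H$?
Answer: $-253834$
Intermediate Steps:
$c{\left(w,H \right)} = H + H w$ ($c{\left(w,H \right)} = H w + H = H + H w$)
$-247222 - c{\left(-59,a{\left(-19 \right)} \right)} = -247222 - 6 \left(-19\right) \left(1 - 59\right) = -247222 - \left(-114\right) \left(-58\right) = -247222 - 6612 = -253834$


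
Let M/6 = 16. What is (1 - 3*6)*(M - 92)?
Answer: -68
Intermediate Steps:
M = 96 (M = 6*16 = 96)
(1 - 3*6)*(M - 92) = (1 - 3*6)*(96 - 92) = (1 - 18)*4 = -17*4 = -68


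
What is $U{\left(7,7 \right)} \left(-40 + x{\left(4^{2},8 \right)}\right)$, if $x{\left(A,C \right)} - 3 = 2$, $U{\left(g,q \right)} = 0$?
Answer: $0$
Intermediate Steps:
$x{\left(A,C \right)} = 5$ ($x{\left(A,C \right)} = 3 + 2 = 5$)
$U{\left(7,7 \right)} \left(-40 + x{\left(4^{2},8 \right)}\right) = 0 \left(-40 + 5\right) = 0 \left(-35\right) = 0$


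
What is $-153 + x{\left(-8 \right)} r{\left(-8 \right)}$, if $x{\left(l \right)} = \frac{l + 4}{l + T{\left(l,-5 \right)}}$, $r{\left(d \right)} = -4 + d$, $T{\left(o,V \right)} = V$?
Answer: $- \frac{2037}{13} \approx -156.69$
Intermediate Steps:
$x{\left(l \right)} = \frac{4 + l}{-5 + l}$ ($x{\left(l \right)} = \frac{l + 4}{l - 5} = \frac{4 + l}{-5 + l}$)
$-153 + x{\left(-8 \right)} r{\left(-8 \right)} = -153 + \frac{4 - 8}{-5 - 8} \left(-4 - 8\right) = -153 + \frac{1}{-13} \left(-4\right) \left(-12\right) = -153 + \left(- \frac{1}{13}\right) \left(-4\right) \left(-12\right) = -153 + \frac{4}{13} \left(-12\right) = -153 - \frac{48}{13} = - \frac{2037}{13}$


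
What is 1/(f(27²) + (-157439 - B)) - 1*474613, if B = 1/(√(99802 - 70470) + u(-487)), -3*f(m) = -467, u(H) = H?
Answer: -7320641606475535413628/15424443928795603 - 6*√7333/15424443928795603 ≈ -4.7461e+5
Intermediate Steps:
f(m) = 467/3 (f(m) = -⅓*(-467) = 467/3)
B = 1/(-487 + 2*√7333) (B = 1/(√(99802 - 70470) - 487) = 1/(√29332 - 487) = 1/(2*√7333 - 487) = 1/(-487 + 2*√7333) ≈ -0.0031672)
1/(f(27²) + (-157439 - B)) - 1*474613 = 1/(467/3 + (-157439 - (-487/207837 - 2*√7333/207837))) - 1*474613 = 1/(467/3 + (-157439 + (487/207837 + 2*√7333/207837))) - 474613 = 1/(467/3 + (-32721648956/207837 + 2*√7333/207837)) - 474613 = 1/(-32689295663/207837 + 2*√7333/207837) - 474613 = -474613 + 1/(-32689295663/207837 + 2*√7333/207837)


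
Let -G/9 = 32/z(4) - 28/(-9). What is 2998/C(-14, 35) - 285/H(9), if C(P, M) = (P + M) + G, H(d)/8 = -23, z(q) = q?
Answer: -529117/14536 ≈ -36.400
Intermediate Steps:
G = -100 (G = -9*(32/4 - 28/(-9)) = -9*(32*(¼) - 28*(-⅑)) = -9*(8 + 28/9) = -9*100/9 = -100)
H(d) = -184 (H(d) = 8*(-23) = -184)
C(P, M) = -100 + M + P (C(P, M) = (P + M) - 100 = (M + P) - 100 = -100 + M + P)
2998/C(-14, 35) - 285/H(9) = 2998/(-100 + 35 - 14) - 285/(-184) = 2998/(-79) - 285*(-1/184) = 2998*(-1/79) + 285/184 = -2998/79 + 285/184 = -529117/14536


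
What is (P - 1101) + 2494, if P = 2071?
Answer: 3464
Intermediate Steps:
(P - 1101) + 2494 = (2071 - 1101) + 2494 = 970 + 2494 = 3464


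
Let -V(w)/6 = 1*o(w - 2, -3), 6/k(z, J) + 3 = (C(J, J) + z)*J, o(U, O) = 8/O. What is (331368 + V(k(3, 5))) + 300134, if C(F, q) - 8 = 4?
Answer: 631518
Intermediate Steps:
C(F, q) = 12 (C(F, q) = 8 + 4 = 12)
k(z, J) = 6/(-3 + J*(12 + z)) (k(z, J) = 6/(-3 + (12 + z)*J) = 6/(-3 + J*(12 + z)))
V(w) = 16 (V(w) = -6*8/(-3) = -6*8*(-⅓) = -6*(-8)/3 = -6*(-8/3) = 16)
(331368 + V(k(3, 5))) + 300134 = (331368 + 16) + 300134 = 331384 + 300134 = 631518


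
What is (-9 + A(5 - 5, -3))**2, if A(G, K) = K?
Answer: 144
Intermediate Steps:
(-9 + A(5 - 5, -3))**2 = (-9 - 3)**2 = (-12)**2 = 144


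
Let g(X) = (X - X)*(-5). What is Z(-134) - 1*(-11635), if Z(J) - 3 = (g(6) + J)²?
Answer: 29594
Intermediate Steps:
g(X) = 0 (g(X) = 0*(-5) = 0)
Z(J) = 3 + J² (Z(J) = 3 + (0 + J)² = 3 + J²)
Z(-134) - 1*(-11635) = (3 + (-134)²) - 1*(-11635) = (3 + 17956) + 11635 = 17959 + 11635 = 29594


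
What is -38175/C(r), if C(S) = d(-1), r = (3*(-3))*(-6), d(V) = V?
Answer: 38175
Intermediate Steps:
r = 54 (r = -9*(-6) = 54)
C(S) = -1
-38175/C(r) = -38175/(-1) = -38175*(-1) = 38175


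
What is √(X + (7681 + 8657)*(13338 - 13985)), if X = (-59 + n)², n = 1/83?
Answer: I*√72797485038/83 ≈ 3250.7*I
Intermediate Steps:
n = 1/83 ≈ 0.012048
X = 23970816/6889 (X = (-59 + 1/83)² = (-4896/83)² = 23970816/6889 ≈ 3479.6)
√(X + (7681 + 8657)*(13338 - 13985)) = √(23970816/6889 + (7681 + 8657)*(13338 - 13985)) = √(23970816/6889 + 16338*(-647)) = √(23970816/6889 - 10570686) = √(-72797485038/6889) = I*√72797485038/83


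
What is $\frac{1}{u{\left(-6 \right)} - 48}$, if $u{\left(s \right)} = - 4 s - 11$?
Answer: $- \frac{1}{35} \approx -0.028571$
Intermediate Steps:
$u{\left(s \right)} = -11 - 4 s$
$\frac{1}{u{\left(-6 \right)} - 48} = \frac{1}{\left(-11 - -24\right) - 48} = \frac{1}{\left(-11 + 24\right) - 48} = \frac{1}{13 - 48} = \frac{1}{-35} = - \frac{1}{35}$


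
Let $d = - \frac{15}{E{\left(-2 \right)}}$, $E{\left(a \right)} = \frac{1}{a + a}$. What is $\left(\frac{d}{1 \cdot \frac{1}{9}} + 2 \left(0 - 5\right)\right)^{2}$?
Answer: $280900$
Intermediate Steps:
$E{\left(a \right)} = \frac{1}{2 a}$
$d = 60$ ($d = - \frac{15}{\frac{1}{2} \frac{1}{-2}} = - \frac{15}{\frac{1}{2} \left(- \frac{1}{2}\right)} = - \frac{15}{- \frac{1}{4}} = \left(-15\right) \left(-4\right) = 60$)
$\left(\frac{d}{1 \cdot \frac{1}{9}} + 2 \left(0 - 5\right)\right)^{2} = \left(\frac{60}{1 \cdot \frac{1}{9}} + 2 \left(0 - 5\right)\right)^{2} = \left(\frac{60}{1 \cdot \frac{1}{9}} + 2 \left(-5\right)\right)^{2} = \left(60 \frac{1}{\frac{1}{9}} - 10\right)^{2} = \left(60 \cdot 9 - 10\right)^{2} = \left(540 - 10\right)^{2} = 530^{2} = 280900$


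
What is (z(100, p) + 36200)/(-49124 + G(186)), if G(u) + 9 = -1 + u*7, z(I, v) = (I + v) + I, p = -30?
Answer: -18185/23916 ≈ -0.76037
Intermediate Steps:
z(I, v) = v + 2*I
G(u) = -10 + 7*u (G(u) = -9 + (-1 + u*7) = -9 + (-1 + 7*u) = -10 + 7*u)
(z(100, p) + 36200)/(-49124 + G(186)) = ((-30 + 2*100) + 36200)/(-49124 + (-10 + 7*186)) = ((-30 + 200) + 36200)/(-49124 + (-10 + 1302)) = (170 + 36200)/(-49124 + 1292) = 36370/(-47832) = 36370*(-1/47832) = -18185/23916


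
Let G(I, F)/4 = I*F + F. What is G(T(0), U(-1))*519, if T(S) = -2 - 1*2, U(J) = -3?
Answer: 18684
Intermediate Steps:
T(S) = -4 (T(S) = -2 - 2 = -4)
G(I, F) = 4*F + 4*F*I (G(I, F) = 4*(I*F + F) = 4*(F*I + F) = 4*(F + F*I) = 4*F + 4*F*I)
G(T(0), U(-1))*519 = (4*(-3)*(1 - 4))*519 = (4*(-3)*(-3))*519 = 36*519 = 18684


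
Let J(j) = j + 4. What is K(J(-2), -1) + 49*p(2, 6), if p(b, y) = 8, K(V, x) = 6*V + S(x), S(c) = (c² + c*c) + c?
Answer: 405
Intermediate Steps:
J(j) = 4 + j
S(c) = c + 2*c² (S(c) = (c² + c²) + c = 2*c² + c = c + 2*c²)
K(V, x) = 6*V + x*(1 + 2*x)
K(J(-2), -1) + 49*p(2, 6) = (6*(4 - 2) - (1 + 2*(-1))) + 49*8 = (6*2 - (1 - 2)) + 392 = (12 - 1*(-1)) + 392 = (12 + 1) + 392 = 13 + 392 = 405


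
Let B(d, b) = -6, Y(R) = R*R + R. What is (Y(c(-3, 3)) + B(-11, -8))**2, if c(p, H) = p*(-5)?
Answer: 54756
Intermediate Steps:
c(p, H) = -5*p
Y(R) = R + R**2 (Y(R) = R**2 + R = R + R**2)
(Y(c(-3, 3)) + B(-11, -8))**2 = ((-5*(-3))*(1 - 5*(-3)) - 6)**2 = (15*(1 + 15) - 6)**2 = (15*16 - 6)**2 = (240 - 6)**2 = 234**2 = 54756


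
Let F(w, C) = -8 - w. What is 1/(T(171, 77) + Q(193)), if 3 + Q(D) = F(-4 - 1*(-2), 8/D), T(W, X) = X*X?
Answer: 1/5920 ≈ 0.00016892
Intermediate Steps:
T(W, X) = X²
Q(D) = -9 (Q(D) = -3 + (-8 - (-4 - 1*(-2))) = -3 + (-8 - (-4 + 2)) = -3 + (-8 - 1*(-2)) = -3 + (-8 + 2) = -3 - 6 = -9)
1/(T(171, 77) + Q(193)) = 1/(77² - 9) = 1/(5929 - 9) = 1/5920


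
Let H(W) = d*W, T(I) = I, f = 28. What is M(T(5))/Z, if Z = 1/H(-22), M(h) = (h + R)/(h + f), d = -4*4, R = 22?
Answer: 288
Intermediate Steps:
d = -16
H(W) = -16*W
M(h) = (22 + h)/(28 + h) (M(h) = (h + 22)/(h + 28) = (22 + h)/(28 + h))
Z = 1/352 (Z = 1/(-16*(-22)) = 1/352 ≈ 0.0028409)
M(T(5))/Z = ((22 + 5)/(28 + 5))/(1/352) = (27/33)*352 = ((1/33)*27)*352 = (9/11)*352 = 288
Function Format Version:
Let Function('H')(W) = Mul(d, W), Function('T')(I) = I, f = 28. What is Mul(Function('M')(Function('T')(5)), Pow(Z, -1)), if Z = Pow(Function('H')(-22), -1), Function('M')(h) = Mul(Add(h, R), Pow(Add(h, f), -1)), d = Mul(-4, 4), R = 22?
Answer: 288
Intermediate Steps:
d = -16
Function('H')(W) = Mul(-16, W)
Function('M')(h) = Mul(Pow(Add(28, h), -1), Add(22, h)) (Function('M')(h) = Mul(Add(h, 22), Pow(Add(h, 28), -1)) = Mul(Add(22, h), Pow(Add(28, h), -1)) = Mul(Pow(Add(28, h), -1), Add(22, h)))
Z = Rational(1, 352) (Z = Pow(Mul(-16, -22), -1) = Pow(352, -1) = Rational(1, 352) ≈ 0.0028409)
Mul(Function('M')(Function('T')(5)), Pow(Z, -1)) = Mul(Mul(Pow(Add(28, 5), -1), Add(22, 5)), Pow(Rational(1, 352), -1)) = Mul(Mul(Pow(33, -1), 27), 352) = Mul(Mul(Rational(1, 33), 27), 352) = Mul(Rational(9, 11), 352) = 288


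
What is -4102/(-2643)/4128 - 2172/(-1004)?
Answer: 2962662337/1369243152 ≈ 2.1637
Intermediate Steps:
-4102/(-2643)/4128 - 2172/(-1004) = -4102*(-1/2643)*(1/4128) - 2172*(-1/1004) = (4102/2643)*(1/4128) + 543/251 = 2051/5455152 + 543/251 = 2962662337/1369243152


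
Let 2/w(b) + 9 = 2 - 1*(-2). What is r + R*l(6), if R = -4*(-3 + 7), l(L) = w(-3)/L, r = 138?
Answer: 2086/15 ≈ 139.07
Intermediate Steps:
w(b) = -⅖ (w(b) = 2/(-9 + (2 - 1*(-2))) = 2/(-9 + (2 + 2)) = 2/(-9 + 4) = 2/(-5) = 2*(-⅕) = -⅖)
l(L) = -2/(5*L)
R = -16 (R = -4*4 = -16)
r + R*l(6) = 138 - (-32)/(5*6) = 138 - 16*(-1/15) = 138 + 16/15 = 2086/15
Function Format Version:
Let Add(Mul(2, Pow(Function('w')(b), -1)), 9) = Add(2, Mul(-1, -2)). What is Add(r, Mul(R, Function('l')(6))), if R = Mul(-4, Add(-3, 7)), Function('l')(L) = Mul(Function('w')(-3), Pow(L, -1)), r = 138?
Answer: Rational(2086, 15) ≈ 139.07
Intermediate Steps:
Function('w')(b) = Rational(-2, 5) (Function('w')(b) = Mul(2, Pow(Add(-9, Add(2, Mul(-1, -2))), -1)) = Mul(2, Pow(Add(-9, Add(2, 2)), -1)) = Mul(2, Pow(Add(-9, 4), -1)) = Mul(2, Pow(-5, -1)) = Mul(2, Rational(-1, 5)) = Rational(-2, 5))
Function('l')(L) = Mul(Rational(-2, 5), Pow(L, -1))
R = -16 (R = Mul(-4, 4) = -16)
Add(r, Mul(R, Function('l')(6))) = Add(138, Mul(-16, Mul(Rational(-2, 5), Pow(6, -1)))) = Add(138, Mul(-16, Mul(Rational(-2, 5), Rational(1, 6)))) = Add(138, Mul(-16, Rational(-1, 15))) = Add(138, Rational(16, 15)) = Rational(2086, 15)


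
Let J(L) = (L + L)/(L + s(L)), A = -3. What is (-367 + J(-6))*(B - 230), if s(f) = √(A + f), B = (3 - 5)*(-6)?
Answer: 398286/5 - 872*I/5 ≈ 79657.0 - 174.4*I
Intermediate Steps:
B = 12 (B = -2*(-6) = 12)
s(f) = √(-3 + f)
J(L) = 2*L/(L + √(-3 + L)) (J(L) = (L + L)/(L + √(-3 + L)) = (2*L)/(L + √(-3 + L)) = 2*L/(L + √(-3 + L)))
(-367 + J(-6))*(B - 230) = (-367 + 2*(-6)/(-6 + √(-3 - 6)))*(12 - 230) = (-367 + 2*(-6)/(-6 + √(-9)))*(-218) = (-367 + 2*(-6)/(-6 + 3*I))*(-218) = (-367 + 2*(-6)*((-6 - 3*I)/45))*(-218) = (-367 + (8/5 + 4*I/5))*(-218) = (-1827/5 + 4*I/5)*(-218) = 398286/5 - 872*I/5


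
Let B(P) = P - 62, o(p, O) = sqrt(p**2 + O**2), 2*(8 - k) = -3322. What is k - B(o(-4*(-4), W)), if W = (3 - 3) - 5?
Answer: 1731 - sqrt(281) ≈ 1714.2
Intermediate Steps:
k = 1669 (k = 8 - 1/2*(-3322) = 8 + 1661 = 1669)
W = -5 (W = 0 - 5 = -5)
o(p, O) = sqrt(O**2 + p**2)
B(P) = -62 + P
k - B(o(-4*(-4), W)) = 1669 - (-62 + sqrt((-5)**2 + (-4*(-4))**2)) = 1669 - (-62 + sqrt(25 + 16**2)) = 1669 - (-62 + sqrt(25 + 256)) = 1669 - (-62 + sqrt(281)) = 1669 + (62 - sqrt(281)) = 1731 - sqrt(281)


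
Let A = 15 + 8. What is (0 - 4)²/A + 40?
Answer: 936/23 ≈ 40.696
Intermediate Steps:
A = 23
(0 - 4)²/A + 40 = (0 - 4)²/23 + 40 = (-4)²*(1/23) + 40 = 16*(1/23) + 40 = 16/23 + 40 = 936/23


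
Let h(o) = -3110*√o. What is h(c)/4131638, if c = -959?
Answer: -1555*I*√959/2065819 ≈ -0.02331*I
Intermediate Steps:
h(c)/4131638 = -3110*I*√959/4131638 = -3110*I*√959*(1/4131638) = -1555*I*√959/2065819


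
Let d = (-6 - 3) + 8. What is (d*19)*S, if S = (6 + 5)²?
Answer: -2299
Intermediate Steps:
d = -1 (d = -9 + 8 = -1)
S = 121 (S = 11² = 121)
(d*19)*S = -1*19*121 = -19*121 = -2299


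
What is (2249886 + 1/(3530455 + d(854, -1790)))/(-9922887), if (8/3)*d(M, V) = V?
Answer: -31766444168614/140102581142745 ≈ -0.22674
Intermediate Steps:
d(M, V) = 3*V/8
(2249886 + 1/(3530455 + d(854, -1790)))/(-9922887) = (2249886 + 1/(3530455 + (3/8)*(-1790)))/(-9922887) = (2249886 + 1/(3530455 - 2685/4))*(-1/9922887) = (2249886 + 1/(14119135/4))*(-1/9922887) = (2249886 + 4/14119135)*(-1/9922887) = (31766444168614/14119135)*(-1/9922887) = -31766444168614/140102581142745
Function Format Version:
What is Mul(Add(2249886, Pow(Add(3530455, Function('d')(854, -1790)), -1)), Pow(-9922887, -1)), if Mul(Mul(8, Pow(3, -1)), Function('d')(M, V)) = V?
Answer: Rational(-31766444168614, 140102581142745) ≈ -0.22674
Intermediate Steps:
Function('d')(M, V) = Mul(Rational(3, 8), V)
Mul(Add(2249886, Pow(Add(3530455, Function('d')(854, -1790)), -1)), Pow(-9922887, -1)) = Mul(Add(2249886, Pow(Add(3530455, Mul(Rational(3, 8), -1790)), -1)), Pow(-9922887, -1)) = Mul(Add(2249886, Pow(Add(3530455, Rational(-2685, 4)), -1)), Rational(-1, 9922887)) = Mul(Add(2249886, Pow(Rational(14119135, 4), -1)), Rational(-1, 9922887)) = Mul(Add(2249886, Rational(4, 14119135)), Rational(-1, 9922887)) = Mul(Rational(31766444168614, 14119135), Rational(-1, 9922887)) = Rational(-31766444168614, 140102581142745)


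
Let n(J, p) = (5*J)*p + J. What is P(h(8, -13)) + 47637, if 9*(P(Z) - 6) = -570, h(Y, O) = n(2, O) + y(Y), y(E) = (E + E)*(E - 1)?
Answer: 142739/3 ≈ 47580.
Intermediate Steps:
y(E) = 2*E*(-1 + E) (y(E) = (2*E)*(-1 + E) = 2*E*(-1 + E))
n(J, p) = J + 5*J*p (n(J, p) = 5*J*p + J = J + 5*J*p)
h(Y, O) = 2 + 10*O + 2*Y*(-1 + Y) (h(Y, O) = 2*(1 + 5*O) + 2*Y*(-1 + Y) = (2 + 10*O) + 2*Y*(-1 + Y) = 2 + 10*O + 2*Y*(-1 + Y))
P(Z) = -172/3 (P(Z) = 6 + (⅑)*(-570) = 6 - 190/3 = -172/3)
P(h(8, -13)) + 47637 = -172/3 + 47637 = 142739/3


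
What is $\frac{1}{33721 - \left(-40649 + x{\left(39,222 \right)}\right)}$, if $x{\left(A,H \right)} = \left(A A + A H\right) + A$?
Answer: $\frac{1}{64152} \approx 1.5588 \cdot 10^{-5}$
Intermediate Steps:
$x{\left(A,H \right)} = A + A^{2} + A H$ ($x{\left(A,H \right)} = \left(A^{2} + A H\right) + A = A + A^{2} + A H$)
$\frac{1}{33721 - \left(-40649 + x{\left(39,222 \right)}\right)} = \frac{1}{33721 + \left(40649 - 39 \left(1 + 39 + 222\right)\right)} = \frac{1}{33721 + \left(40649 - 39 \cdot 262\right)} = \frac{1}{33721 + \left(40649 - 10218\right)} = \frac{1}{33721 + 30431} = \frac{1}{64152}$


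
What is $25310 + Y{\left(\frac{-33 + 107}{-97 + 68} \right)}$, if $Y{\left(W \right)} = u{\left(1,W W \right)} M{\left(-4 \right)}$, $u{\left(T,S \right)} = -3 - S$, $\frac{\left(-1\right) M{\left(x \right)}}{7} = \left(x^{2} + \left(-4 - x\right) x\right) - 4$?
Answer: $\frac{21957626}{841} \approx 26109.0$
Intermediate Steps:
$M{\left(x \right)} = 28 - 7 x^{2} - 7 x \left(-4 - x\right)$ ($M{\left(x \right)} = - 7 \left(\left(x^{2} + \left(-4 - x\right) x\right) - 4\right) = - 7 \left(\left(x^{2} + x \left(-4 - x\right)\right) - 4\right) = - 7 \left(-4 + x^{2} + x \left(-4 - x\right)\right) = 28 - 7 x^{2} - 7 x \left(-4 - x\right)$)
$Y{\left(W \right)} = 252 + 84 W^{2}$ ($Y{\left(W \right)} = \left(-3 - W W\right) \left(28 + 28 \left(-4\right)\right) = \left(-3 - W^{2}\right) \left(28 - 112\right) = \left(-3 - W^{2}\right) \left(-84\right) = 252 + 84 W^{2}$)
$25310 + Y{\left(\frac{-33 + 107}{-97 + 68} \right)} = 25310 + \left(252 + 84 \left(\frac{-33 + 107}{-97 + 68}\right)^{2}\right) = 25310 + \left(252 + 84 \left(\frac{74}{-29}\right)^{2}\right) = 25310 + \left(252 + 84 \left(74 \left(- \frac{1}{29}\right)\right)^{2}\right) = 25310 + \left(252 + 84 \left(- \frac{74}{29}\right)^{2}\right) = 25310 + \left(252 + 84 \cdot \frac{5476}{841}\right) = 25310 + \left(252 + \frac{459984}{841}\right) = 25310 + \frac{671916}{841} = \frac{21957626}{841}$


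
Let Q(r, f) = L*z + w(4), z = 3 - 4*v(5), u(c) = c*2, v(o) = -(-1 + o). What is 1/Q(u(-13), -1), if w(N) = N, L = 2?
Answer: 1/42 ≈ 0.023810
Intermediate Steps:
v(o) = 1 - o
u(c) = 2*c
z = 19 (z = 3 - 4*(1 - 1*5) = 3 - 4*(1 - 5) = 3 - 4*(-4) = 3 + 16 = 19)
Q(r, f) = 42 (Q(r, f) = 2*19 + 4 = 38 + 4 = 42)
1/Q(u(-13), -1) = 1/42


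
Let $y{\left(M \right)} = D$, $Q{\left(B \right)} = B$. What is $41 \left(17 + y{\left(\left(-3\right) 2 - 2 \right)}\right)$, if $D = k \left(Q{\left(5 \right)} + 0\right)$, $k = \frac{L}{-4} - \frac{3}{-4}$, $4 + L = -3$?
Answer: $\frac{2419}{2} \approx 1209.5$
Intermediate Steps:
$L = -7$ ($L = -4 - 3 = -7$)
$k = \frac{5}{2}$ ($k = - \frac{7}{-4} - \frac{3}{-4} = \left(-7\right) \left(- \frac{1}{4}\right) - - \frac{3}{4} = \frac{7}{4} + \frac{3}{4} = \frac{5}{2} \approx 2.5$)
$D = \frac{25}{2}$ ($D = \frac{5 \left(5 + 0\right)}{2} = \frac{5}{2} \cdot 5 = \frac{25}{2} \approx 12.5$)
$y{\left(M \right)} = \frac{25}{2}$
$41 \left(17 + y{\left(\left(-3\right) 2 - 2 \right)}\right) = 41 \left(17 + \frac{25}{2}\right) = 41 \cdot \frac{59}{2} = \frac{2419}{2}$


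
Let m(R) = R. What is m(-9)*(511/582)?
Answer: -1533/194 ≈ -7.9021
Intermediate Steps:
m(-9)*(511/582) = -4599/582 = -9*511/582 = -1533/194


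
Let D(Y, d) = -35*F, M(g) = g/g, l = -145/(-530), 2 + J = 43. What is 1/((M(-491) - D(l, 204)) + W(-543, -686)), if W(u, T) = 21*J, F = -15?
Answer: 1/337 ≈ 0.0029674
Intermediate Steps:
J = 41 (J = -2 + 43 = 41)
l = 29/106 (l = -145*(-1/530) = 29/106 ≈ 0.27358)
M(g) = 1
D(Y, d) = 525 (D(Y, d) = -35*(-15) = 525)
W(u, T) = 861 (W(u, T) = 21*41 = 861)
1/((M(-491) - D(l, 204)) + W(-543, -686)) = 1/((1 - 1*525) + 861) = 1/((1 - 525) + 861) = 1/(-524 + 861) = 1/337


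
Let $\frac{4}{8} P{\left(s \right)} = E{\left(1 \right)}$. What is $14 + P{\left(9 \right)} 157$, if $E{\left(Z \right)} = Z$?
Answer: $328$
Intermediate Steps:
$P{\left(s \right)} = 2$ ($P{\left(s \right)} = 2 \cdot 1 = 2$)
$14 + P{\left(9 \right)} 157 = 14 + 2 \cdot 157 = 14 + 314 = 328$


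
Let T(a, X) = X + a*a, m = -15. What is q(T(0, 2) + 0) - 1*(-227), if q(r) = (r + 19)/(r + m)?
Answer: 2930/13 ≈ 225.38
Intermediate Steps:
T(a, X) = X + a²
q(r) = (19 + r)/(-15 + r) (q(r) = (r + 19)/(r - 15) = (19 + r)/(-15 + r))
q(T(0, 2) + 0) - 1*(-227) = (19 + ((2 + 0²) + 0))/(-15 + ((2 + 0²) + 0)) - 1*(-227) = (19 + ((2 + 0) + 0))/(-15 + ((2 + 0) + 0)) + 227 = (19 + (2 + 0))/(-15 + (2 + 0)) + 227 = (19 + 2)/(-15 + 2) + 227 = 21/(-13) + 227 = -1/13*21 + 227 = -21/13 + 227 = 2930/13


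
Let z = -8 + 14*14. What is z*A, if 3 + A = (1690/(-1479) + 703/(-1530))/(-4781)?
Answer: -59814815362/106066485 ≈ -563.94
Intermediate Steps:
A = -636327823/212132970 (A = -3 + (1690/(-1479) + 703/(-1530))/(-4781) = -3 + (1690*(-1/1479) + 703*(-1/1530))*(-1/4781) = -3 + (-1690/1479 - 703/1530)*(-1/4781) = -3 - 71087/44370*(-1/4781) = -3 + 71087/212132970 = -636327823/212132970 ≈ -2.9997)
z = 188 (z = -8 + 196 = 188)
z*A = 188*(-636327823/212132970) = -59814815362/106066485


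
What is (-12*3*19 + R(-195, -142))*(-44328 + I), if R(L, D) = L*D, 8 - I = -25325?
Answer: -512978970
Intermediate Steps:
I = 25333 (I = 8 - 1*(-25325) = 8 + 25325 = 25333)
R(L, D) = D*L
(-12*3*19 + R(-195, -142))*(-44328 + I) = (-12*3*19 - 142*(-195))*(-44328 + 25333) = (-36*19 + 27690)*(-18995) = (-684 + 27690)*(-18995) = 27006*(-18995) = -512978970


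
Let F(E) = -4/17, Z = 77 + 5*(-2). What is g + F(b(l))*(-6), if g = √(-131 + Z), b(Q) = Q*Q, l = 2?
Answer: 24/17 + 8*I ≈ 1.4118 + 8.0*I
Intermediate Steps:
Z = 67 (Z = 77 - 10 = 67)
b(Q) = Q²
F(E) = -4/17 (F(E) = -4*1/17 = -4/17)
g = 8*I (g = √(-131 + 67) = √(-64) = 8*I ≈ 8.0*I)
g + F(b(l))*(-6) = 8*I - 4/17*(-6) = 8*I + 24/17 = 24/17 + 8*I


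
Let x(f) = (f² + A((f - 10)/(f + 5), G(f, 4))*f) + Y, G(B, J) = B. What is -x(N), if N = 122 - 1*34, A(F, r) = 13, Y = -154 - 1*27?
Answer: -8707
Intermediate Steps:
Y = -181 (Y = -154 - 27 = -181)
N = 88 (N = 122 - 34 = 88)
x(f) = -181 + f² + 13*f (x(f) = (f² + 13*f) - 181 = -181 + f² + 13*f)
-x(N) = -(-181 + 88² + 13*88) = -(-181 + 7744 + 1144) = -1*8707 = -8707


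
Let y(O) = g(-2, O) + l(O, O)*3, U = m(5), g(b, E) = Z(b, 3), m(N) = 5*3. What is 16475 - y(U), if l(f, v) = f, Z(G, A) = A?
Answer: 16427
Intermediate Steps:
m(N) = 15
g(b, E) = 3
U = 15
y(O) = 3 + 3*O (y(O) = 3 + O*3 = 3 + 3*O)
16475 - y(U) = 16475 - (3 + 3*15) = 16475 - (3 + 45) = 16475 - 1*48 = 16475 - 48 = 16427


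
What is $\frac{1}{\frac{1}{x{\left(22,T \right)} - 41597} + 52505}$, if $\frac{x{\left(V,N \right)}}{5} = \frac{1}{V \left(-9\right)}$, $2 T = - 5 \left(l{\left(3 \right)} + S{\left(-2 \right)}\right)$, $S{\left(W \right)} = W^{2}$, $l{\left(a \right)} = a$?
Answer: $\frac{8236211}{432442258357} \approx 1.9046 \cdot 10^{-5}$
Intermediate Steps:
$T = - \frac{35}{2}$ ($T = \frac{\left(-5\right) \left(3 + \left(-2\right)^{2}\right)}{2} = \frac{\left(-5\right) \left(3 + 4\right)}{2} = \frac{\left(-5\right) 7}{2} = \frac{1}{2} \left(-35\right) = - \frac{35}{2} \approx -17.5$)
$x{\left(V,N \right)} = - \frac{5}{9 V}$ ($x{\left(V,N \right)} = \frac{5}{V \left(-9\right)} = \frac{5}{\left(-9\right) V} = 5 \left(- \frac{1}{9 V}\right) = - \frac{5}{9 V}$)
$\frac{1}{\frac{1}{x{\left(22,T \right)} - 41597} + 52505} = \frac{1}{\frac{1}{- \frac{5}{9 \cdot 22} - 41597} + 52505} = \frac{1}{\frac{1}{\left(- \frac{5}{9}\right) \frac{1}{22} - 41597} + 52505} = \frac{1}{\frac{1}{- \frac{5}{198} - 41597} + 52505} = \frac{1}{\frac{1}{- \frac{8236211}{198}} + 52505} = \frac{1}{- \frac{198}{8236211} + 52505} = \frac{1}{\frac{432442258357}{8236211}} = \frac{8236211}{432442258357}$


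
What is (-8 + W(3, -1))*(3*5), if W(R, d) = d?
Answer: -135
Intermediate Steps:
(-8 + W(3, -1))*(3*5) = (-8 - 1)*(3*5) = -9*15 = -135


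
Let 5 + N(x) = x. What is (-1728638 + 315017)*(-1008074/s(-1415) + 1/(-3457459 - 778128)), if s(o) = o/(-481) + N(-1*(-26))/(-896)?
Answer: 371615700693485774257281/761037565399 ≈ 4.8830e+11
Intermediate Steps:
N(x) = -5 + x
s(o) = -3/128 - o/481 (s(o) = o/(-481) + (-5 - 1*(-26))/(-896) = o*(-1/481) + (-5 + 26)*(-1/896) = -o/481 + 21*(-1/896) = -o/481 - 3/128 = -3/128 - o/481)
(-1728638 + 315017)*(-1008074/s(-1415) + 1/(-3457459 - 778128)) = (-1728638 + 315017)*(-1008074/(-3/128 - 1/481*(-1415)) + 1/(-3457459 - 778128)) = -1413621*(-1008074/(-3/128 + 1415/481) + 1/(-4235587)) = -1413621*(-1008074/179677/61568 - 1/4235587) = -1413621*(-1008074*61568/179677 - 1/4235587) = -1413621*(-62065100032/179677 - 1/4235587) = -1413621*(-262882130849418461/761037565399) = 371615700693485774257281/761037565399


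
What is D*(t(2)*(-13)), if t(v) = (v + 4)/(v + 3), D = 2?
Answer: -156/5 ≈ -31.200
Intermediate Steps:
t(v) = (4 + v)/(3 + v)
D*(t(2)*(-13)) = 2*(((4 + 2)/(3 + 2))*(-13)) = 2*((6/5)*(-13)) = 2*(-78/5) = -156/5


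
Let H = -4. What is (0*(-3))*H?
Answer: 0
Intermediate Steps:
(0*(-3))*H = (0*(-3))*(-4) = 0*(-4) = 0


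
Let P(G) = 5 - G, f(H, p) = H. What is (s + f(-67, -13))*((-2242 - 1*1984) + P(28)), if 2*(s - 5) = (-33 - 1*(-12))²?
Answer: -1346933/2 ≈ -6.7347e+5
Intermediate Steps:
s = 451/2 (s = 5 + (-33 - 1*(-12))²/2 = 5 + (-33 + 12)²/2 = 5 + (½)*(-21)² = 5 + (½)*441 = 5 + 441/2 = 451/2 ≈ 225.50)
(s + f(-67, -13))*((-2242 - 1*1984) + P(28)) = (451/2 - 67)*((-2242 - 1*1984) + (5 - 1*28)) = 317*((-2242 - 1984) + (5 - 28))/2 = 317*(-4226 - 23)/2 = (317/2)*(-4249) = -1346933/2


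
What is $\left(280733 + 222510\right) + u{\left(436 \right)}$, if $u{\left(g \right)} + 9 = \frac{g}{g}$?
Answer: $503235$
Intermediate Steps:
$u{\left(g \right)} = -8$ ($u{\left(g \right)} = -9 + \frac{g}{g} = -9 + 1 = -8$)
$\left(280733 + 222510\right) + u{\left(436 \right)} = \left(280733 + 222510\right) - 8 = 503243 - 8 = 503235$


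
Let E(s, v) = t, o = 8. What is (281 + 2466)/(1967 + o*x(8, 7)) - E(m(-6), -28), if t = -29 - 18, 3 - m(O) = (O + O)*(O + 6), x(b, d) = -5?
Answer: 2276/47 ≈ 48.426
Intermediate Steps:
m(O) = 3 - 2*O*(6 + O) (m(O) = 3 - (O + O)*(O + 6) = 3 - 2*O*(6 + O))
t = -47
E(s, v) = -47
(281 + 2466)/(1967 + o*x(8, 7)) - E(m(-6), -28) = (281 + 2466)/(1967 + 8*(-5)) - 1*(-47) = 2747/(1967 - 40) + 47 = 2747/1927 + 47 = 2747*(1/1927) + 47 = 67/47 + 47 = 2276/47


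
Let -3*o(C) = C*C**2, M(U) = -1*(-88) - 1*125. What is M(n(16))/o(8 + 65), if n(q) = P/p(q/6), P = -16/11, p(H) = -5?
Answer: 111/389017 ≈ 0.00028533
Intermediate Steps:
P = -16/11 (P = -16*1/11 = -16/11 ≈ -1.4545)
n(q) = 16/55 (n(q) = -16/11/(-5) = -16/11*(-1/5) = 16/55)
M(U) = -37 (M(U) = 88 - 125 = -37)
o(C) = -C**3/3 (o(C) = -C*C**2/3 = -C**3/3)
M(n(16))/o(8 + 65) = -37*(-3/(8 + 65)**3) = -37/((-1/3*73**3)) = -37/((-1/3*389017)) = -37/(-389017/3) = -37*(-3/389017) = 111/389017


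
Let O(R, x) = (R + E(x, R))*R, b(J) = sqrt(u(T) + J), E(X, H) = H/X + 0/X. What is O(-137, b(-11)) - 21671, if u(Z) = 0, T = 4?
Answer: -2902 - 18769*I*sqrt(11)/11 ≈ -2902.0 - 5659.1*I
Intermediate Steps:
E(X, H) = H/X (E(X, H) = H/X + 0 = H/X)
b(J) = sqrt(J) (b(J) = sqrt(0 + J) = sqrt(J))
O(R, x) = R*(R + R/x) (O(R, x) = (R + R/x)*R = R*(R + R/x))
O(-137, b(-11)) - 21671 = (-137)**2*(1 + sqrt(-11))/(sqrt(-11)) - 21671 = 18769*(1 + I*sqrt(11))/((I*sqrt(11))) - 21671 = 18769*(-I*sqrt(11)/11)*(1 + I*sqrt(11)) - 21671 = -18769*I*sqrt(11)*(1 + I*sqrt(11))/11 - 21671 = -21671 - 18769*I*sqrt(11)*(1 + I*sqrt(11))/11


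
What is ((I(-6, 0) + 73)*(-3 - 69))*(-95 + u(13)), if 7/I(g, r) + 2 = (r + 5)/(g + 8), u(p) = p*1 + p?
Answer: 432216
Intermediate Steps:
u(p) = 2*p (u(p) = p + p = 2*p)
I(g, r) = 7/(-2 + (5 + r)/(8 + g)) (I(g, r) = 7/(-2 + (r + 5)/(g + 8)) = 7/(-2 + (5 + r)/(8 + g)))
((I(-6, 0) + 73)*(-3 - 69))*(-95 + u(13)) = ((7*(8 - 6)/(-11 + 0 - 2*(-6)) + 73)*(-3 - 69))*(-95 + 2*13) = ((7*2/(-11 + 0 + 12) + 73)*(-72))*(-95 + 26) = ((7*2/1 + 73)*(-72))*(-69) = ((7*1*2 + 73)*(-72))*(-69) = ((14 + 73)*(-72))*(-69) = (87*(-72))*(-69) = -6264*(-69) = 432216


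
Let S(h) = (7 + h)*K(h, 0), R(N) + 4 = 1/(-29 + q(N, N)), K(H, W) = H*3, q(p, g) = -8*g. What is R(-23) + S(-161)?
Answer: 11528591/155 ≈ 74378.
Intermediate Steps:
K(H, W) = 3*H
R(N) = -4 + 1/(-29 - 8*N)
S(h) = 3*h*(7 + h) (S(h) = (7 + h)*(3*h) = 3*h*(7 + h))
R(-23) + S(-161) = (-117 - 32*(-23))/(29 + 8*(-23)) + 3*(-161)*(7 - 161) = (-117 + 736)/(29 - 184) + 3*(-161)*(-154) = 619/(-155) + 74382 = -1/155*619 + 74382 = -619/155 + 74382 = 11528591/155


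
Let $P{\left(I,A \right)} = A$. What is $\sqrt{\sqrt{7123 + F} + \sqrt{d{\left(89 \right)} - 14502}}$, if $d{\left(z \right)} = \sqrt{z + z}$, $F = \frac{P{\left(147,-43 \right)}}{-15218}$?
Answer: $\frac{\sqrt{15218 \sqrt{1649598587826} + 231587524 i \sqrt{14502 - \sqrt{178}}}}{15218} \approx 10.757 + 5.5951 i$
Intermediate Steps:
$F = \frac{43}{15218}$ ($F = - \frac{43}{-15218} = \left(-43\right) \left(- \frac{1}{15218}\right) = \frac{43}{15218} \approx 0.0028256$)
$d{\left(z \right)} = \sqrt{2} \sqrt{z}$ ($d{\left(z \right)} = \sqrt{2 z} = \sqrt{2} \sqrt{z}$)
$\sqrt{\sqrt{7123 + F} + \sqrt{d{\left(89 \right)} - 14502}} = \sqrt{\sqrt{7123 + \frac{43}{15218}} + \sqrt{\sqrt{2} \sqrt{89} - 14502}} = \sqrt{\sqrt{\frac{108397857}{15218}} + \sqrt{\sqrt{178} - 14502}} = \sqrt{\frac{\sqrt{1649598587826}}{15218} + \sqrt{-14502 + \sqrt{178}}} = \sqrt{\sqrt{-14502 + \sqrt{178}} + \frac{\sqrt{1649598587826}}{15218}}$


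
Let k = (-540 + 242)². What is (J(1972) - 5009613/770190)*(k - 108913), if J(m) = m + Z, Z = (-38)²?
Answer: -17601806039181/256730 ≈ -6.8562e+7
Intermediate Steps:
Z = 1444
J(m) = 1444 + m (J(m) = m + 1444 = 1444 + m)
k = 88804 (k = (-298)² = 88804)
(J(1972) - 5009613/770190)*(k - 108913) = ((1444 + 1972) - 5009613/770190)*(88804 - 108913) = (3416 - 5009613*1/770190)*(-20109) = (3416 - 1669871/256730)*(-20109) = (875319809/256730)*(-20109) = -17601806039181/256730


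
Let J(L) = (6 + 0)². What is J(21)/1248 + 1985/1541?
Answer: 211063/160264 ≈ 1.3170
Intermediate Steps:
J(L) = 36 (J(L) = 6² = 36)
J(21)/1248 + 1985/1541 = 36/1248 + 1985/1541 = 36*(1/1248) + 1985*(1/1541) = 3/104 + 1985/1541 = 211063/160264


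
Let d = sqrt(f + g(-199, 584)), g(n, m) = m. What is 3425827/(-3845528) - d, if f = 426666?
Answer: -3425827/3845528 - 5*sqrt(17090) ≈ -654.53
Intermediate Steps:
d = 5*sqrt(17090) (d = sqrt(426666 + 584) = sqrt(427250) = 5*sqrt(17090) ≈ 653.64)
3425827/(-3845528) - d = 3425827/(-3845528) - 5*sqrt(17090) = 3425827*(-1/3845528) - 5*sqrt(17090) = -3425827/3845528 - 5*sqrt(17090)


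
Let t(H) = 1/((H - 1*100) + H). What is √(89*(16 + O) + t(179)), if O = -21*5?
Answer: I*√527253186/258 ≈ 89.0*I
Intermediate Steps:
O = -105
t(H) = 1/(-100 + 2*H) (t(H) = 1/((H - 100) + H) = 1/((-100 + H) + H) = 1/(-100 + 2*H))
√(89*(16 + O) + t(179)) = √(89*(16 - 105) + 1/(2*(-50 + 179))) = √(89*(-89) + (½)/129) = √(-7921 + (½)*(1/129)) = √(-7921 + 1/258) = √(-2043617/258) = I*√527253186/258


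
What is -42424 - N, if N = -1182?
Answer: -41242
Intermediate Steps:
-42424 - N = -42424 - 1*(-1182) = -42424 + 1182 = -41242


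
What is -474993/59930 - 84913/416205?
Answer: -40556659531/4988633130 ≈ -8.1298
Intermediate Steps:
-474993/59930 - 84913/416205 = -40556659531/4988633130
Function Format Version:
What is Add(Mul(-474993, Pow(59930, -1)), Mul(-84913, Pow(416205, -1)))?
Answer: Rational(-40556659531, 4988633130) ≈ -8.1298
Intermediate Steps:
Add(Mul(-474993, Pow(59930, -1)), Mul(-84913, Pow(416205, -1))) = Add(Mul(-474993, Rational(1, 59930)), Mul(-84913, Rational(1, 416205))) = Add(Rational(-474993, 59930), Rational(-84913, 416205)) = Rational(-40556659531, 4988633130)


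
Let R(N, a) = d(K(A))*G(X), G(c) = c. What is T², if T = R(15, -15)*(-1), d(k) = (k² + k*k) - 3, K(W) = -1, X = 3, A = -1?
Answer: 9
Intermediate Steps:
d(k) = -3 + 2*k² (d(k) = (k² + k²) - 3 = 2*k² - 3 = -3 + 2*k²)
R(N, a) = -3 (R(N, a) = (-3 + 2*(-1)²)*3 = (-3 + 2*1)*3 = (-3 + 2)*3 = -1*3 = -3)
T = 3 (T = -3*(-1) = 3)
T² = 3² = 9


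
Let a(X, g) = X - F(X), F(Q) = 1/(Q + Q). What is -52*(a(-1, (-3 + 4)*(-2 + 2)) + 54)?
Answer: -2782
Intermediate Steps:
F(Q) = 1/(2*Q)
a(X, g) = X - 1/(2*X)
-52*(a(-1, (-3 + 4)*(-2 + 2)) + 54) = -52*((-1 - ½/(-1)) + 54) = -52*((-1 - ½*(-1)) + 54) = -52*((-1 + ½) + 54) = -52*(-½ + 54) = -52*107/2 = -2782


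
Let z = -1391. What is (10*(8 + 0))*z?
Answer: -111280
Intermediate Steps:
(10*(8 + 0))*z = (10*(8 + 0))*(-1391) = (10*8)*(-1391) = 80*(-1391) = -111280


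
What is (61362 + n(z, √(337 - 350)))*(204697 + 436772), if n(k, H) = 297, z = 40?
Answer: 39552337071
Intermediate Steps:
(61362 + n(z, √(337 - 350)))*(204697 + 436772) = (61362 + 297)*(204697 + 436772) = 61659*641469 = 39552337071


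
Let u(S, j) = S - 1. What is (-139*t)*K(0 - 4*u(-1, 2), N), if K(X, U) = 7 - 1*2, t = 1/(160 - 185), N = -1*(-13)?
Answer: 139/5 ≈ 27.800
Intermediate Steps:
u(S, j) = -1 + S
N = 13
t = -1/25 (t = 1/(-25) = -1/25 ≈ -0.040000)
K(X, U) = 5 (K(X, U) = 7 - 2 = 5)
(-139*t)*K(0 - 4*u(-1, 2), N) = -139*(-1/25)*5 = (139/25)*5 = 139/5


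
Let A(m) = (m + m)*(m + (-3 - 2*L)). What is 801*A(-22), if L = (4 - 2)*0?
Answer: 881100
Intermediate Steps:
L = 0 (L = 2*0 = 0)
A(m) = 2*m*(-3 + m) (A(m) = (m + m)*(m + (-3 - 2*0)) = (2*m)*(m + (-3 + 0)) = (2*m)*(m - 3) = (2*m)*(-3 + m) = 2*m*(-3 + m))
801*A(-22) = 801*(2*(-22)*(-3 - 22)) = 801*(2*(-22)*(-25)) = 801*1100 = 881100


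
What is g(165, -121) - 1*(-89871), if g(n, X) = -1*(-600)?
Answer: 90471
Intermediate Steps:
g(n, X) = 600
g(165, -121) - 1*(-89871) = 600 - 1*(-89871) = 600 + 89871 = 90471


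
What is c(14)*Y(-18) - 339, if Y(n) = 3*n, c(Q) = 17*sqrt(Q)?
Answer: -339 - 918*sqrt(14) ≈ -3773.8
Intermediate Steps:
c(14)*Y(-18) - 339 = (17*sqrt(14))*(3*(-18)) - 339 = (17*sqrt(14))*(-54) - 339 = -918*sqrt(14) - 339 = -339 - 918*sqrt(14)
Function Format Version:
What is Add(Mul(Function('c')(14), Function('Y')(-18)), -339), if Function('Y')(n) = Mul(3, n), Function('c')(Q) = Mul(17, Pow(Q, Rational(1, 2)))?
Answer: Add(-339, Mul(-918, Pow(14, Rational(1, 2)))) ≈ -3773.8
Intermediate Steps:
Add(Mul(Function('c')(14), Function('Y')(-18)), -339) = Add(Mul(Mul(17, Pow(14, Rational(1, 2))), Mul(3, -18)), -339) = Add(Mul(Mul(17, Pow(14, Rational(1, 2))), -54), -339) = Add(Mul(-918, Pow(14, Rational(1, 2))), -339) = Add(-339, Mul(-918, Pow(14, Rational(1, 2))))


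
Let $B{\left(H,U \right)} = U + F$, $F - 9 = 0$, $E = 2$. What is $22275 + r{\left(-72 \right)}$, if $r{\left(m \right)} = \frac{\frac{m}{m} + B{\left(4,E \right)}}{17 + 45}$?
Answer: $\frac{690531}{31} \approx 22275.0$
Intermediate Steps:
$F = 9$ ($F = 9 + 0 = 9$)
$B{\left(H,U \right)} = 9 + U$ ($B{\left(H,U \right)} = U + 9 = 9 + U$)
$r{\left(m \right)} = \frac{6}{31}$ ($r{\left(m \right)} = \frac{\frac{m}{m} + \left(9 + 2\right)}{17 + 45} = \frac{1 + 11}{62} = 12 \cdot \frac{1}{62} = \frac{6}{31}$)
$22275 + r{\left(-72 \right)} = 22275 + \frac{6}{31} = \frac{690531}{31}$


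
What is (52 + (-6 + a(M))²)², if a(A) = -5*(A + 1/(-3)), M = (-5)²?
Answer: 22804624144/81 ≈ 2.8154e+8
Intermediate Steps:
M = 25
a(A) = 5/3 - 5*A (a(A) = -5*(A - ⅓) = -5*(-⅓ + A) = 5/3 - 5*A)
(52 + (-6 + a(M))²)² = (52 + (-6 + (5/3 - 5*25))²)² = (52 + (-6 + (5/3 - 125))²)² = (52 + (-6 - 370/3)²)² = (52 + (-388/3)²)² = (52 + 150544/9)² = (151012/9)² = 22804624144/81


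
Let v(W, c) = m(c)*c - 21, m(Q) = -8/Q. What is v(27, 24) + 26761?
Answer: 26732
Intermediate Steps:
v(W, c) = -29 (v(W, c) = (-8/c)*c - 21 = -8 - 21 = -29)
v(27, 24) + 26761 = -29 + 26761 = 26732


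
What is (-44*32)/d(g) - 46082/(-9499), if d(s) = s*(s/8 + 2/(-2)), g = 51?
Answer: -5938910/20831307 ≈ -0.28510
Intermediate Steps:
d(s) = s*(-1 + s/8) (d(s) = s*(s*(⅛) + 2*(-½)) = s*(s/8 - 1) = s*(-1 + s/8))
(-44*32)/d(g) - 46082/(-9499) = (-44*32)/(((⅛)*51*(-8 + 51))) - 46082/(-9499) = -1408/((⅛)*51*43) - 46082*(-1/9499) = -1408/2193/8 + 46082/9499 = -1408*8/2193 + 46082/9499 = -11264/2193 + 46082/9499 = -5938910/20831307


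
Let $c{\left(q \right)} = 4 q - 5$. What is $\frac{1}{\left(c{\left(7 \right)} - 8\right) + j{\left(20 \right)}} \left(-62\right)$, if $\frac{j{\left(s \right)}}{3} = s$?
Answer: $- \frac{62}{75} \approx -0.82667$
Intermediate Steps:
$j{\left(s \right)} = 3 s$
$c{\left(q \right)} = -5 + 4 q$
$\frac{1}{\left(c{\left(7 \right)} - 8\right) + j{\left(20 \right)}} \left(-62\right) = \frac{1}{\left(\left(-5 + 4 \cdot 7\right) - 8\right) + 3 \cdot 20} \left(-62\right) = \frac{1}{\left(\left(-5 + 28\right) - 8\right) + 60} \left(-62\right) = \frac{1}{\left(23 - 8\right) + 60} \left(-62\right) = \frac{1}{15 + 60} \left(-62\right) = \frac{1}{75} \left(-62\right) = - \frac{62}{75}$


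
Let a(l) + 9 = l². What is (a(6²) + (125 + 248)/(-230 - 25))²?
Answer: 107460707344/65025 ≈ 1.6526e+6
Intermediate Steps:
a(l) = -9 + l²
(a(6²) + (125 + 248)/(-230 - 25))² = ((-9 + (6²)²) + (125 + 248)/(-230 - 25))² = ((-9 + 36²) + 373/(-255))² = ((-9 + 1296) + 373*(-1/255))² = (1287 - 373/255)² = (327812/255)² = 107460707344/65025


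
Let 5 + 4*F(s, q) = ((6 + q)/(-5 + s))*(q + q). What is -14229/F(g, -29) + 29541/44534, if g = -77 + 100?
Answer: -11396949897/13850074 ≈ -822.88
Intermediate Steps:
g = 23
F(s, q) = -5/4 + q*(6 + q)/(2*(-5 + s)) (F(s, q) = -5/4 + (((6 + q)/(-5 + s))*(q + q))/4 = -5/4 + (((6 + q)/(-5 + s))*(2*q))/4 = -5/4 + (2*q*(6 + q)/(-5 + s))/4 = -5/4 + q*(6 + q)/(2*(-5 + s)))
-14229/F(g, -29) + 29541/44534 = -14229*4*(-5 + 23)/(25 - 5*23 + 2*(-29)**2 + 12*(-29)) + 29541/44534 = -14229*72/(25 - 115 + 2*841 - 348) + 29541*(1/44534) = -14229*72/(25 - 115 + 1682 - 348) + 29541/44534 = -14229/((1/4)*(1/18)*1244) + 29541/44534 = -14229/311/18 + 29541/44534 = -14229*18/311 + 29541/44534 = -256122/311 + 29541/44534 = -11396949897/13850074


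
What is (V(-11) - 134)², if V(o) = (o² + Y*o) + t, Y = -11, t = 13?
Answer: 14641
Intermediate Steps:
V(o) = 13 + o² - 11*o (V(o) = (o² - 11*o) + 13 = 13 + o² - 11*o)
(V(-11) - 134)² = ((13 + (-11)² - 11*(-11)) - 134)² = ((13 + 121 + 121) - 134)² = (255 - 134)² = 121² = 14641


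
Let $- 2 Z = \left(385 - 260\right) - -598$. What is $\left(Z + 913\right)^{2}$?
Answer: $\frac{1216609}{4} \approx 3.0415 \cdot 10^{5}$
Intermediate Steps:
$Z = - \frac{723}{2}$ ($Z = - \frac{\left(385 - 260\right) - -598}{2} = - \frac{\left(385 - 260\right) + 598}{2} = - \frac{125 + 598}{2} = \left(- \frac{1}{2}\right) 723 = - \frac{723}{2} \approx -361.5$)
$\left(Z + 913\right)^{2} = \left(- \frac{723}{2} + 913\right)^{2} = \left(\frac{1103}{2}\right)^{2} = \frac{1216609}{4}$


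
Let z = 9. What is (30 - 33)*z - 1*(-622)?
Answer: 595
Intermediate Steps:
(30 - 33)*z - 1*(-622) = (30 - 33)*9 - 1*(-622) = -3*9 + 622 = -27 + 622 = 595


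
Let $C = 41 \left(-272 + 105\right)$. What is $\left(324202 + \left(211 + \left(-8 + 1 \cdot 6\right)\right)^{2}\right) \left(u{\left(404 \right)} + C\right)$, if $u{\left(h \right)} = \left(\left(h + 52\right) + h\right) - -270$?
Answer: $-2103187111$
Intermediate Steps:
$C = -6847$ ($C = 41 \left(-167\right) = -6847$)
$u{\left(h \right)} = 322 + 2 h$ ($u{\left(h \right)} = \left(\left(52 + h\right) + h\right) + 270 = \left(52 + 2 h\right) + 270 = 322 + 2 h$)
$\left(324202 + \left(211 + \left(-8 + 1 \cdot 6\right)\right)^{2}\right) \left(u{\left(404 \right)} + C\right) = \left(324202 + \left(211 + \left(-8 + 1 \cdot 6\right)\right)^{2}\right) \left(\left(322 + 2 \cdot 404\right) - 6847\right) = \left(324202 + \left(211 + \left(-8 + 6\right)\right)^{2}\right) \left(\left(322 + 808\right) - 6847\right) = \left(324202 + \left(211 - 2\right)^{2}\right) \left(1130 - 6847\right) = \left(324202 + 209^{2}\right) \left(-5717\right) = \left(324202 + 43681\right) \left(-5717\right) = 367883 \left(-5717\right) = -2103187111$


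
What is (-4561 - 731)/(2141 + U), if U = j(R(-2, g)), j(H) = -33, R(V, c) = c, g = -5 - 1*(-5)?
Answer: -1323/527 ≈ -2.5104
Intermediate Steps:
g = 0 (g = -5 + 5 = 0)
U = -33
(-4561 - 731)/(2141 + U) = (-4561 - 731)/(2141 - 33) = -5292/2108 = -5292*1/2108 = -1323/527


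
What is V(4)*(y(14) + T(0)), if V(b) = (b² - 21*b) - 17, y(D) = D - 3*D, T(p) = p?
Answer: 2380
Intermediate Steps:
y(D) = -2*D
V(b) = -17 + b² - 21*b
V(4)*(y(14) + T(0)) = (-17 + 4² - 21*4)*(-2*14 + 0) = (-17 + 16 - 84)*(-28 + 0) = -85*(-28) = 2380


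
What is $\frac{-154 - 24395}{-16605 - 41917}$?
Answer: $\frac{24549}{58522} \approx 0.41948$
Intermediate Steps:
$\frac{-154 - 24395}{-16605 - 41917} = - \frac{24549}{-58522} = \left(-24549\right) \left(- \frac{1}{58522}\right) = \frac{24549}{58522}$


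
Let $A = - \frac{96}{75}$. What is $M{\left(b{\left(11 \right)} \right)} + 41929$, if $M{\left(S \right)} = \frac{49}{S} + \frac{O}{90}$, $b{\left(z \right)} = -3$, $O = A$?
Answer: $\frac{47151734}{1125} \approx 41913.0$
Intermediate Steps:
$A = - \frac{32}{25}$ ($A = \left(-96\right) \frac{1}{75} = - \frac{32}{25} \approx -1.28$)
$O = - \frac{32}{25} \approx -1.28$
$M{\left(S \right)} = - \frac{16}{1125} + \frac{49}{S}$ ($M{\left(S \right)} = \frac{49}{S} - \frac{32}{25 \cdot 90} = \frac{49}{S} - \frac{16}{1125} = - \frac{16}{1125} + \frac{49}{S}$)
$M{\left(b{\left(11 \right)} \right)} + 41929 = \left(- \frac{16}{1125} + \frac{49}{-3}\right) + 41929 = \left(- \frac{16}{1125} + 49 \left(- \frac{1}{3}\right)\right) + 41929 = \left(- \frac{16}{1125} - \frac{49}{3}\right) + 41929 = - \frac{18391}{1125} + 41929 = \frac{47151734}{1125}$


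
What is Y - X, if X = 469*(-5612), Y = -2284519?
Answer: 347509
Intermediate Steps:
X = -2632028
Y - X = -2284519 - 1*(-2632028) = -2284519 + 2632028 = 347509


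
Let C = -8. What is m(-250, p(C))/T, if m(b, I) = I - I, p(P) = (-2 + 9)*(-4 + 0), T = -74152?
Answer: 0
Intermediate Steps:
p(P) = -28 (p(P) = 7*(-4) = -28)
m(b, I) = 0
m(-250, p(C))/T = 0/(-74152) = 0*(-1/74152) = 0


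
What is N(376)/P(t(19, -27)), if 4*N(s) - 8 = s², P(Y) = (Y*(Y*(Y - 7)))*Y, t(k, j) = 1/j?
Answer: 9392156793/95 ≈ 9.8865e+7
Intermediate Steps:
P(Y) = Y³*(-7 + Y) (P(Y) = (Y*(Y*(-7 + Y)))*Y = (Y²*(-7 + Y))*Y = Y³*(-7 + Y))
N(s) = 2 + s²/4
N(376)/P(t(19, -27)) = (2 + (¼)*376²)/(((1/(-27))³*(-7 + 1/(-27)))) = (2 + (¼)*141376)/(((-1/27)³*(-7 - 1/27))) = (2 + 35344)/((-1/19683*(-190/27))) = 35346/(190/531441) = 35346*(531441/190) = 9392156793/95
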